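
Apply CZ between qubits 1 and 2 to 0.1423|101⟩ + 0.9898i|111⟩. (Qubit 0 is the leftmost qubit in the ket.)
0.1423|101⟩ - 0.9898i|111⟩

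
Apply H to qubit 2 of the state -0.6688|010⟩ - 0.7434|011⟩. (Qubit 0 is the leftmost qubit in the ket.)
-0.9986|010⟩ + 0.05275|011⟩

H on qubit 2 mixes each pair of kets that differ only in qubit 2: amplitudes (a, b) of (|…0…⟩, |…1…⟩) become ((a + b)/√2, (a − b)/√2). Kets absent from the input have amplitude 0.
(|010⟩, |011⟩): (a, b) = (-0.6688, -0.7434) → (-0.9986, 0.05275)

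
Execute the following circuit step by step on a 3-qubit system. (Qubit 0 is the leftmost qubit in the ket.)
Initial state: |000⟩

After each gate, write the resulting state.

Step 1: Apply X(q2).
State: |001⟩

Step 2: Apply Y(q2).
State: -i|000⟩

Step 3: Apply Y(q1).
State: |010⟩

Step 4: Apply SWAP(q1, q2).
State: |001⟩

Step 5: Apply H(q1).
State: 1/√2|001⟩ + 1/√2|011⟩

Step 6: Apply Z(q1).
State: 1/√2|001⟩ - 1/√2|011⟩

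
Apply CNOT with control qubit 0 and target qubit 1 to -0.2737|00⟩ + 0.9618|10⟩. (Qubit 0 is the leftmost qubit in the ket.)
-0.2737|00⟩ + 0.9618|11⟩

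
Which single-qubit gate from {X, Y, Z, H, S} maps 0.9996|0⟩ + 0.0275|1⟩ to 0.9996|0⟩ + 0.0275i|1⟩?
S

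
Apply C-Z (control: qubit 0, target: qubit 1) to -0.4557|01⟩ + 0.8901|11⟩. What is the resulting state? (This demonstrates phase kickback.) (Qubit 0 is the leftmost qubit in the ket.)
-0.4557|01⟩ - 0.8901|11⟩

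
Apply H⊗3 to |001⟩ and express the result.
1/√8|000⟩ - 1/√8|001⟩ + 1/√8|010⟩ - 1/√8|011⟩ + 1/√8|100⟩ - 1/√8|101⟩ + 1/√8|110⟩ - 1/√8|111⟩

H⊗3 gives amp(|y⟩) = (1/2√2) Σ_x (−1)^(x·y) amp(|x⟩), where x·y is the number of positions in which both x and y have a 1.
|000⟩: (1)/(2√2) = 1/√8
|001⟩: (-1)/(2√2) = -1/√8
|010⟩: (1)/(2√2) = 1/√8
|011⟩: (-1)/(2√2) = -1/√8
|100⟩: (1)/(2√2) = 1/√8
|101⟩: (-1)/(2√2) = -1/√8
|110⟩: (1)/(2√2) = 1/√8
|111⟩: (-1)/(2√2) = -1/√8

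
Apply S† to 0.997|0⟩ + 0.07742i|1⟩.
0.997|0⟩ + 0.07742|1⟩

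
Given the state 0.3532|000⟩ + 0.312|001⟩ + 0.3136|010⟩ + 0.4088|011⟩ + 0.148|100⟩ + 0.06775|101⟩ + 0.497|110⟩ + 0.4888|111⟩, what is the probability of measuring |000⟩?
0.1248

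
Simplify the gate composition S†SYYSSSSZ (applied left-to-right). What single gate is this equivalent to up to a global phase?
Z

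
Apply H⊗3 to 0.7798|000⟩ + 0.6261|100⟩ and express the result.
0.4971|000⟩ + 0.4971|001⟩ + 0.4971|010⟩ + 0.4971|011⟩ + 0.05434|100⟩ + 0.05434|101⟩ + 0.05434|110⟩ + 0.05434|111⟩

H⊗3 gives amp(|y⟩) = (1/2√2) Σ_x (−1)^(x·y) amp(|x⟩), where x·y is the number of positions in which both x and y have a 1.
|000⟩: (0.7798 + 0.6261)/(2√2) = 0.4971
|001⟩: (0.7798 + 0.6261)/(2√2) = 0.4971
|010⟩: (0.7798 + 0.6261)/(2√2) = 0.4971
|011⟩: (0.7798 + 0.6261)/(2√2) = 0.4971
|100⟩: (0.7798 - 0.6261)/(2√2) = 0.05434
|101⟩: (0.7798 - 0.6261)/(2√2) = 0.05434
|110⟩: (0.7798 - 0.6261)/(2√2) = 0.05434
|111⟩: (0.7798 - 0.6261)/(2√2) = 0.05434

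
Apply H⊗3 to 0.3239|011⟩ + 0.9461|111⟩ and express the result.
0.449|000⟩ - 0.449|001⟩ - 0.449|010⟩ + 0.449|011⟩ - 0.22|100⟩ + 0.22|101⟩ + 0.22|110⟩ - 0.22|111⟩

H⊗3 gives amp(|y⟩) = (1/2√2) Σ_x (−1)^(x·y) amp(|x⟩), where x·y is the number of positions in which both x and y have a 1.
|000⟩: (0.3239 + 0.9461)/(2√2) = 0.449
|001⟩: (-0.3239 - 0.9461)/(2√2) = -0.449
|010⟩: (-0.3239 - 0.9461)/(2√2) = -0.449
|011⟩: (0.3239 + 0.9461)/(2√2) = 0.449
|100⟩: (0.3239 - 0.9461)/(2√2) = -0.22
|101⟩: (-0.3239 + 0.9461)/(2√2) = 0.22
|110⟩: (-0.3239 + 0.9461)/(2√2) = 0.22
|111⟩: (0.3239 - 0.9461)/(2√2) = -0.22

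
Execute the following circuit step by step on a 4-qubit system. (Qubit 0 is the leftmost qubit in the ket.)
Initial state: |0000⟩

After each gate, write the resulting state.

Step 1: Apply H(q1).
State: 1/√2|0000⟩ + 1/√2|0100⟩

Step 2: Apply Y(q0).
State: (1/√2)i|1000⟩ + (1/√2)i|1100⟩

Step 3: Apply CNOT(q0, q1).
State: (1/√2)i|1000⟩ + (1/√2)i|1100⟩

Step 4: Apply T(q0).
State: (-1/2 + (1/2)i)|1000⟩ + (-1/2 + (1/2)i)|1100⟩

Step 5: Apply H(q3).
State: (-1/√8 + (1/√8)i)|1000⟩ + (-1/√8 + (1/√8)i)|1001⟩ + (-1/√8 + (1/√8)i)|1100⟩ + (-1/√8 + (1/√8)i)|1101⟩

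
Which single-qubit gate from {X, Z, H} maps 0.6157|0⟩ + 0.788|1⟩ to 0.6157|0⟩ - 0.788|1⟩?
Z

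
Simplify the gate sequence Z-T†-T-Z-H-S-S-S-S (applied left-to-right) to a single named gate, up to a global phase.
H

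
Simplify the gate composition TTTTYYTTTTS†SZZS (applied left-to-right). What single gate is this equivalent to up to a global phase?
S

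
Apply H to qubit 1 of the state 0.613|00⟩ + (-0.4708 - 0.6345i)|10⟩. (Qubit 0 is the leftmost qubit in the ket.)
0.4335|00⟩ + 0.4335|01⟩ + (-0.3329 - 0.4487i)|10⟩ + (-0.3329 - 0.4487i)|11⟩

H on qubit 1 mixes each pair of kets that differ only in qubit 1: amplitudes (a, b) of (|…0…⟩, |…1…⟩) become ((a + b)/√2, (a − b)/√2). Kets absent from the input have amplitude 0.
(|00⟩, |01⟩): (a, b) = (0.613, 0) → (0.4335, 0.4335)
(|10⟩, |11⟩): (a, b) = ((-0.4708 - 0.6345i), 0) → ((-0.3329 - 0.4487i), (-0.3329 - 0.4487i))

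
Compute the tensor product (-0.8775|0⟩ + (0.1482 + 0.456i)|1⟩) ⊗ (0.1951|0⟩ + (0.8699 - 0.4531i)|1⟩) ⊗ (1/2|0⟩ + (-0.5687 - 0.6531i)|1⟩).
-0.0856|000⟩ + (0.09736 + 0.1118i)|001⟩ + (-0.3817 + 0.1988i)|010⟩ + (0.6938 + 0.2724i)|011⟩ + (0.01446 + 0.04448i)|100⟩ + (0.04166 - 0.06948i)|101⟩ + (0.1678 + 0.1648i)|110⟩ + (0.0244 - 0.4065i)|111⟩

amp(|b₁b₂…⟩) = product of the factor amplitudes for bits b₁, b₂, …; only kets whose every factor amplitude is nonzero survive.
|000⟩: (-0.8775)(0.1951)(1/2) = -0.0856
|001⟩: (-0.8775)(0.1951)(-0.5687 - 0.6531i) = (0.09736 + 0.1118i)
|010⟩: (-0.8775)(0.8699 - 0.4531i)(1/2) = (-0.3817 + 0.1988i)
|011⟩: (-0.8775)(0.8699 - 0.4531i)(-0.5687 - 0.6531i) = (0.6938 + 0.2724i)
|100⟩: (0.1482 + 0.456i)(0.1951)(1/2) = (0.01446 + 0.04448i)
|101⟩: (0.1482 + 0.456i)(0.1951)(-0.5687 - 0.6531i) = (0.04166 - 0.06948i)
|110⟩: (0.1482 + 0.456i)(0.8699 - 0.4531i)(1/2) = (0.1678 + 0.1648i)
|111⟩: (0.1482 + 0.456i)(0.8699 - 0.4531i)(-0.5687 - 0.6531i) = (0.0244 - 0.4065i)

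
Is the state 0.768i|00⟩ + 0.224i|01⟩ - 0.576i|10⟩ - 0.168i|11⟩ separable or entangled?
Separable

Writing the state as a|00⟩ + b|01⟩ + c|10⟩ + d|11⟩, it is a product state iff ad − bc = 0.
Here (a, b, c, d) = (0.768i, 0.224i, -0.576i, -0.168i): ad − bc = (0.768i)(-0.168i) − (0.224i)(-0.576i) = 0, so the state is separable.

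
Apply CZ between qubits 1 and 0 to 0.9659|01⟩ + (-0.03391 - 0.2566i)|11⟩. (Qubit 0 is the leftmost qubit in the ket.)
0.9659|01⟩ + (0.03391 + 0.2566i)|11⟩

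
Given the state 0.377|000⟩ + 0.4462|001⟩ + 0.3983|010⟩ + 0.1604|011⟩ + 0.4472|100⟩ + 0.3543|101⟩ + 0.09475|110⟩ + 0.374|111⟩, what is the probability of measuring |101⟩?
0.1255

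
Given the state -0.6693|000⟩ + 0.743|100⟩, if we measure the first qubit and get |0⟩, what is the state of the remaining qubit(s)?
-|00⟩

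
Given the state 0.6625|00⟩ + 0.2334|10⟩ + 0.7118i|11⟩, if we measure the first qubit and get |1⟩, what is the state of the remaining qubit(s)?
0.3116|0⟩ + 0.9502i|1⟩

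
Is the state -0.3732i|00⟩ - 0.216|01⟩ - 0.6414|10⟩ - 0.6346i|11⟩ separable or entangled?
Entangled

Writing the state as a|00⟩ + b|01⟩ + c|10⟩ + d|11⟩, it is a product state iff ad − bc = 0.
Here (a, b, c, d) = (-0.3732i, -0.216, -0.6414, -0.6346i): ad − bc = (-0.3732i)(-0.6346i) − (-0.216)(-0.6414) = -0.3754 ≠ 0, so the state is entangled.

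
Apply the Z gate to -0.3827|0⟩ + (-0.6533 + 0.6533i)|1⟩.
-0.3827|0⟩ + (0.6533 - 0.6533i)|1⟩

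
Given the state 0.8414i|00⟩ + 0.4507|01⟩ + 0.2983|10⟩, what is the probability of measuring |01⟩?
0.2031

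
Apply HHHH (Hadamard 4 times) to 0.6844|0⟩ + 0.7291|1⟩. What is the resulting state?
0.6844|0⟩ + 0.7291|1⟩

H² = I, so an even number of Hadamards cancels: H^4 = I and the state is unchanged.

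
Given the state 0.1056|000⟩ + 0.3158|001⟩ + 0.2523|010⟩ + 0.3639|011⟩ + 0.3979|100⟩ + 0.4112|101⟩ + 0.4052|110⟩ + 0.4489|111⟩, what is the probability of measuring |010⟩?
0.06366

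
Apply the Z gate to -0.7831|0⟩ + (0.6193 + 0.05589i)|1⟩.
-0.7831|0⟩ + (-0.6193 - 0.05589i)|1⟩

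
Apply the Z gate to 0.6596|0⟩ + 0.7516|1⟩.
0.6596|0⟩ - 0.7516|1⟩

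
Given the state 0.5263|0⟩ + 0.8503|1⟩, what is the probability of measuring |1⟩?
0.723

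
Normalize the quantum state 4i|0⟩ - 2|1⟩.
0.8944i|0⟩ - 1/√5|1⟩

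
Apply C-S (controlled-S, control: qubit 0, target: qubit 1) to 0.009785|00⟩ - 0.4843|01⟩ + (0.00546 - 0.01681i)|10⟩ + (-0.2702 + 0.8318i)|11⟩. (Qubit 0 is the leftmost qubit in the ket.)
0.009785|00⟩ - 0.4843|01⟩ + (0.00546 - 0.01681i)|10⟩ + (-0.8318 - 0.2702i)|11⟩

C-S leaves the control-|0⟩ kets |00⟩, |01⟩ unchanged and applies S to qubit 1 on the control-|1⟩ pair (|10⟩, |11⟩).
S = [[1, 0], [0, i]].
With a = amp(|10⟩) = (0.00546 - 0.01681i) and b = amp(|11⟩) = (-0.2702 + 0.8318i):
new amp(|10⟩) = (1)·a = (0.00546 - 0.01681i)
new amp(|11⟩) = (i)·b = (-0.8318 - 0.2702i)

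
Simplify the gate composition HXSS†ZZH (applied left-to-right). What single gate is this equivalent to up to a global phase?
Z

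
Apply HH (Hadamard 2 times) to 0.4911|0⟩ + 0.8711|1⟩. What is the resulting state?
0.4911|0⟩ + 0.8711|1⟩

H² = I, so an even number of Hadamards cancels: H^2 = I and the state is unchanged.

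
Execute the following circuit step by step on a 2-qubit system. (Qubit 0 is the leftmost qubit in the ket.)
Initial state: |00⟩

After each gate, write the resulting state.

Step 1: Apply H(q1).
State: 1/√2|00⟩ + 1/√2|01⟩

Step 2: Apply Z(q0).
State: 1/√2|00⟩ + 1/√2|01⟩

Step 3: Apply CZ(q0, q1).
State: 1/√2|00⟩ + 1/√2|01⟩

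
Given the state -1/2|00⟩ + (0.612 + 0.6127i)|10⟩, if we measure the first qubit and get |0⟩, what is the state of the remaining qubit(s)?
-|0⟩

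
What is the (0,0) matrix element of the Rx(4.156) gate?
-0.4857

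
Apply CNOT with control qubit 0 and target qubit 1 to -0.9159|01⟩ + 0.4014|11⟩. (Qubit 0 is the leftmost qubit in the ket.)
-0.9159|01⟩ + 0.4014|10⟩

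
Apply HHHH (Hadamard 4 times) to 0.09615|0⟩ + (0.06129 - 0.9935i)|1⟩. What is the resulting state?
0.09615|0⟩ + (0.06129 - 0.9935i)|1⟩

H² = I, so an even number of Hadamards cancels: H^4 = I and the state is unchanged.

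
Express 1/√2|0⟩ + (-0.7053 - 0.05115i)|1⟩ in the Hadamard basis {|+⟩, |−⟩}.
(0.001278 - 0.03617i)|+⟩ + (0.9987 + 0.03617i)|−⟩

With |ψ⟩ = α|0⟩ + β|1⟩, the Hadamard-basis coefficients are ⟨+|ψ⟩ = (α + β)/√2 and ⟨−|ψ⟩ = (α − β)/√2.
Here α = 1/√2, β = (-0.7053 - 0.05115i): (α + β)/√2 = (0.001278 - 0.03617i), (α − β)/√2 = (0.9987 + 0.03617i).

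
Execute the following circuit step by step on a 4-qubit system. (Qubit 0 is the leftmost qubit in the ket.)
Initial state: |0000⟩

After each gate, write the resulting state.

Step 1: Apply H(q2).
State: 1/√2|0000⟩ + 1/√2|0010⟩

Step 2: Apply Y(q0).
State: (1/√2)i|1000⟩ + (1/√2)i|1010⟩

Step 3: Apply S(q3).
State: (1/√2)i|1000⟩ + (1/√2)i|1010⟩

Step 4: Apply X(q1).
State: (1/√2)i|1100⟩ + (1/√2)i|1110⟩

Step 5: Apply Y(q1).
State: 1/√2|1000⟩ + 1/√2|1010⟩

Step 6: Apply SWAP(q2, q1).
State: 1/√2|1000⟩ + 1/√2|1100⟩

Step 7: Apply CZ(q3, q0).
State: 1/√2|1000⟩ + 1/√2|1100⟩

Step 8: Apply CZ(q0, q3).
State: 1/√2|1000⟩ + 1/√2|1100⟩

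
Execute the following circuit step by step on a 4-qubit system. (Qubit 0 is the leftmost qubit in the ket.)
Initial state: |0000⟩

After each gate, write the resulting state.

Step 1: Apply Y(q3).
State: i|0001⟩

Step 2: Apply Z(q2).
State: i|0001⟩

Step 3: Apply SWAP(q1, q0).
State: i|0001⟩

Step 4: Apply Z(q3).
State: -i|0001⟩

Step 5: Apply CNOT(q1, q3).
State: -i|0001⟩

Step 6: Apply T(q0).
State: -i|0001⟩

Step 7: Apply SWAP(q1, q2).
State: -i|0001⟩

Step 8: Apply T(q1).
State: -i|0001⟩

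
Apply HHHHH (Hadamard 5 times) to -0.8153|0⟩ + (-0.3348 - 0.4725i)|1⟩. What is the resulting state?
(-0.8132 - 0.3341i)|0⟩ + (-0.3398 + 0.3341i)|1⟩

H² = I, so H^5 = H: a single Hadamard. With (a, b) = (-0.8153, (-0.3348 - 0.4725i)), H gives ((a + b)/√2, (a − b)/√2) = ((-0.8132 - 0.3341i), (-0.3398 + 0.3341i)).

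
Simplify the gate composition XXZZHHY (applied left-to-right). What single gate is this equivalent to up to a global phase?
Y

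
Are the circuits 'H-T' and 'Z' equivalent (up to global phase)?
No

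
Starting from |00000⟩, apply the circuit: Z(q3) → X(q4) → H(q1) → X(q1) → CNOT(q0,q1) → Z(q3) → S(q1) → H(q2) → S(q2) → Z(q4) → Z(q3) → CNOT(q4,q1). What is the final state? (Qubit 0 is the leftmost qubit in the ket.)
-(1/2)i|00001⟩ + 1/2|00101⟩ - 1/2|01001⟩ - (1/2)i|01101⟩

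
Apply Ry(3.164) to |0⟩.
-0.0112|0⟩ + 0.9999|1⟩

Ry(3.164) = [[cos(θ/2), −sin(θ/2)], [sin(θ/2), cos(θ/2)]]; θ = 3.164, cos(θ/2) ≈ -0.0112034, sin(θ/2) ≈ 0.999937.
With a = amp(|0⟩) = 1 and b = amp(|1⟩) = 0:
new amp(|0⟩) = (-0.0112034)·a + (-0.999937)·b = -0.0112
new amp(|1⟩) = (0.999937)·a + (-0.0112034)·b = 0.9999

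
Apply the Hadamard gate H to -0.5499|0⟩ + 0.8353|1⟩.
0.2018|0⟩ - 0.9795|1⟩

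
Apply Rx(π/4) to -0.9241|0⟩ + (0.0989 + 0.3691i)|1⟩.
(-0.7125 - 0.03785i)|0⟩ + (0.09137 + 0.6946i)|1⟩

Rx(π/4) = [[cos(θ/2), −i·sin(θ/2)], [−i·sin(θ/2), cos(θ/2)]]; θ = π/4, cos(θ/2) ≈ 0.92388, sin(θ/2) ≈ 0.382683.
With a = amp(|0⟩) = -0.9241 and b = amp(|1⟩) = (0.0989 + 0.3691i):
new amp(|0⟩) = (0.92388)·a + (-0.382683i)·b = (-0.7125 - 0.03785i)
new amp(|1⟩) = (-0.382683i)·a + (0.92388)·b = (0.09137 + 0.6946i)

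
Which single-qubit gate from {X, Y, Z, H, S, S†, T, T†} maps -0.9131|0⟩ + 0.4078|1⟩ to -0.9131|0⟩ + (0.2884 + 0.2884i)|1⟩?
T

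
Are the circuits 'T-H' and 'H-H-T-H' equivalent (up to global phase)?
Yes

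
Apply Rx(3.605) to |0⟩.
-0.2296|0⟩ - 0.9733i|1⟩

Rx(3.605) = [[cos(θ/2), −i·sin(θ/2)], [−i·sin(θ/2), cos(θ/2)]]; θ = 3.605, cos(θ/2) ≈ -0.229636, sin(θ/2) ≈ 0.973277.
With a = amp(|0⟩) = 1 and b = amp(|1⟩) = 0:
new amp(|0⟩) = (-0.229636)·a + (-0.973277i)·b = -0.2296
new amp(|1⟩) = (-0.973277i)·a + (-0.229636)·b = -0.9733i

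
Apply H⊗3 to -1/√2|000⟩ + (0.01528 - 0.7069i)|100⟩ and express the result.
(-0.2446 - 0.2499i)|000⟩ + (-0.2446 - 0.2499i)|001⟩ + (-0.2446 - 0.2499i)|010⟩ + (-0.2446 - 0.2499i)|011⟩ + (-0.2554 + 0.2499i)|100⟩ + (-0.2554 + 0.2499i)|101⟩ + (-0.2554 + 0.2499i)|110⟩ + (-0.2554 + 0.2499i)|111⟩

H⊗3 gives amp(|y⟩) = (1/2√2) Σ_x (−1)^(x·y) amp(|x⟩), where x·y is the number of positions in which both x and y have a 1.
|000⟩: (-1/√2 + (0.01528 - 0.7069i))/(2√2) = (-0.2446 - 0.2499i)
|001⟩: (-1/√2 + (0.01528 - 0.7069i))/(2√2) = (-0.2446 - 0.2499i)
|010⟩: (-1/√2 + (0.01528 - 0.7069i))/(2√2) = (-0.2446 - 0.2499i)
|011⟩: (-1/√2 + (0.01528 - 0.7069i))/(2√2) = (-0.2446 - 0.2499i)
|100⟩: (-1/√2 - (0.01528 - 0.7069i))/(2√2) = (-0.2554 + 0.2499i)
|101⟩: (-1/√2 - (0.01528 - 0.7069i))/(2√2) = (-0.2554 + 0.2499i)
|110⟩: (-1/√2 - (0.01528 - 0.7069i))/(2√2) = (-0.2554 + 0.2499i)
|111⟩: (-1/√2 - (0.01528 - 0.7069i))/(2√2) = (-0.2554 + 0.2499i)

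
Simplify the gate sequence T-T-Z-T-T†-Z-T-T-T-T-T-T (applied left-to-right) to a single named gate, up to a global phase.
I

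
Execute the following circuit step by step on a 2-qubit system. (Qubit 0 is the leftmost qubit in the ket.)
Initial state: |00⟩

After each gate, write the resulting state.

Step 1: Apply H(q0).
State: 1/√2|00⟩ + 1/√2|10⟩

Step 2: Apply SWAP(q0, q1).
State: 1/√2|00⟩ + 1/√2|01⟩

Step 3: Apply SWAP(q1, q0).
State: 1/√2|00⟩ + 1/√2|10⟩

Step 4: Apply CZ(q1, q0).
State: 1/√2|00⟩ + 1/√2|10⟩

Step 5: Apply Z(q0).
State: 1/√2|00⟩ - 1/√2|10⟩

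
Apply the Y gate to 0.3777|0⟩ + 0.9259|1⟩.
-0.9259i|0⟩ + 0.3777i|1⟩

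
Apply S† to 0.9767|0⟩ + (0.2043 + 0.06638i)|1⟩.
0.9767|0⟩ + (0.06638 - 0.2043i)|1⟩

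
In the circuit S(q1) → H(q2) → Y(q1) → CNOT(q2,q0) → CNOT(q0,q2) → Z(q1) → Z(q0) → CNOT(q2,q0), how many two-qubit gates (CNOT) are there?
3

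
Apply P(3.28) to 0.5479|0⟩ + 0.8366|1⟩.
0.5479|0⟩ + (-0.8286 - 0.1154i)|1⟩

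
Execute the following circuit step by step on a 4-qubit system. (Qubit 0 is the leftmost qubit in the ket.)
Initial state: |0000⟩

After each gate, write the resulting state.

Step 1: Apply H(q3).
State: 1/√2|0000⟩ + 1/√2|0001⟩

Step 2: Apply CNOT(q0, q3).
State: 1/√2|0000⟩ + 1/√2|0001⟩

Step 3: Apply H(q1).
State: 1/2|0000⟩ + 1/2|0001⟩ + 1/2|0100⟩ + 1/2|0101⟩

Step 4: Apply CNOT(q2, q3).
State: 1/2|0000⟩ + 1/2|0001⟩ + 1/2|0100⟩ + 1/2|0101⟩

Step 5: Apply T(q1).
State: 1/2|0000⟩ + 1/2|0001⟩ + (1/√8 + (1/√8)i)|0100⟩ + (1/√8 + (1/√8)i)|0101⟩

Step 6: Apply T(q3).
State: 1/2|0000⟩ + (1/√8 + (1/√8)i)|0001⟩ + (1/√8 + (1/√8)i)|0100⟩ + (1/2)i|0101⟩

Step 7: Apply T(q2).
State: 1/2|0000⟩ + (1/√8 + (1/√8)i)|0001⟩ + (1/√8 + (1/√8)i)|0100⟩ + (1/2)i|0101⟩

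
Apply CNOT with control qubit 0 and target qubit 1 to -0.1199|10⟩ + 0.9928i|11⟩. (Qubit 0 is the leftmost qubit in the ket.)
0.9928i|10⟩ - 0.1199|11⟩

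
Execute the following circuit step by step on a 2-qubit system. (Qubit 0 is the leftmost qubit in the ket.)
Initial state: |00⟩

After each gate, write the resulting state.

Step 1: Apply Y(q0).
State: i|10⟩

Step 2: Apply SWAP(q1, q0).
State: i|01⟩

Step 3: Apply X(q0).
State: i|11⟩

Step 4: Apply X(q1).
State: i|10⟩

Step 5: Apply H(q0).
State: (1/√2)i|00⟩ - (1/√2)i|10⟩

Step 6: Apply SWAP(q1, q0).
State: (1/√2)i|00⟩ - (1/√2)i|01⟩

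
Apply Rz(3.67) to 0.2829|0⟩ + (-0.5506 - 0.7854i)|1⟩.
(-0.07388 - 0.2731i)|0⟩ + (0.9019 - 0.3264i)|1⟩

Rz(3.67) = [[e^(−iθ/2), 0], [0, e^(iθ/2)]] with e^(±iθ/2) = cos(θ/2) ± i·sin(θ/2); θ = 3.67, cos(θ/2) ≈ -0.261141, sin(θ/2) ≈ 0.965301.
With a = amp(|0⟩) = 0.2829 and b = amp(|1⟩) = (-0.5506 - 0.7854i):
new amp(|0⟩) = (-0.261141 - 0.965301i)·a = (-0.07388 - 0.2731i)
new amp(|1⟩) = (-0.261141 + 0.965301i)·b = (0.9019 - 0.3264i)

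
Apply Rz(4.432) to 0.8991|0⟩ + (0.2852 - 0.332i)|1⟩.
(-0.5407 - 0.7184i)|0⟩ + (0.09375 + 0.4275i)|1⟩

Rz(4.432) = [[e^(−iθ/2), 0], [0, e^(iθ/2)]] with e^(±iθ/2) = cos(θ/2) ± i·sin(θ/2); θ = 4.432, cos(θ/2) ≈ -0.601361, sin(θ/2) ≈ 0.798977.
With a = amp(|0⟩) = 0.8991 and b = amp(|1⟩) = (0.2852 - 0.332i):
new amp(|0⟩) = (-0.601361 - 0.798977i)·a = (-0.5407 - 0.7184i)
new amp(|1⟩) = (-0.601361 + 0.798977i)·b = (0.09375 + 0.4275i)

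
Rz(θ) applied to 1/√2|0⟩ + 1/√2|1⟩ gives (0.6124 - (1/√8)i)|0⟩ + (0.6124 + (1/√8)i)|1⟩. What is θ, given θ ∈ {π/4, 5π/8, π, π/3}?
π/3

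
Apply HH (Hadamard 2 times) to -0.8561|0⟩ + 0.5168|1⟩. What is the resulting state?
-0.8561|0⟩ + 0.5168|1⟩

H² = I, so an even number of Hadamards cancels: H^2 = I and the state is unchanged.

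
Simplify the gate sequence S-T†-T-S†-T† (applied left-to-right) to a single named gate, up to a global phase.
T†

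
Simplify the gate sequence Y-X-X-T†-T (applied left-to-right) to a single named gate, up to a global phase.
Y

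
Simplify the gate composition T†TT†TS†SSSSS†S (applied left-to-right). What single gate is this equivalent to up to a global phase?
S†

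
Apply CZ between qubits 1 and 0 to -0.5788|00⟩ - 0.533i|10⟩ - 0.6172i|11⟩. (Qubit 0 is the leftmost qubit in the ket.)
-0.5788|00⟩ - 0.533i|10⟩ + 0.6172i|11⟩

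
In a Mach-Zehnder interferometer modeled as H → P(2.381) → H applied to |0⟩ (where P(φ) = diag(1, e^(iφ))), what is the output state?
(0.1378 + 0.3447i)|0⟩ + (0.8622 - 0.3447i)|1⟩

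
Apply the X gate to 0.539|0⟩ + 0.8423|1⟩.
0.8423|0⟩ + 0.539|1⟩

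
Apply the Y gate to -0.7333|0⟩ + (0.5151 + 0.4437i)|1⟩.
(0.4437 - 0.5151i)|0⟩ - 0.7333i|1⟩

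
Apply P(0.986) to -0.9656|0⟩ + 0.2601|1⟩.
-0.9656|0⟩ + (0.1436 + 0.2169i)|1⟩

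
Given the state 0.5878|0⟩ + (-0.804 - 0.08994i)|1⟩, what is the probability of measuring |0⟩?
0.3455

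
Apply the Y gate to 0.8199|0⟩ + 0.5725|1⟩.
-0.5725i|0⟩ + 0.8199i|1⟩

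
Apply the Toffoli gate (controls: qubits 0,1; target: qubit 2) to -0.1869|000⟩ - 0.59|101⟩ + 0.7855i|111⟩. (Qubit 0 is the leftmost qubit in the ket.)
-0.1869|000⟩ - 0.59|101⟩ + 0.7855i|110⟩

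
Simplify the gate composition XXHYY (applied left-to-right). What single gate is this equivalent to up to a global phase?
H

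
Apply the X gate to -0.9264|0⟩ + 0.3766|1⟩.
0.3766|0⟩ - 0.9264|1⟩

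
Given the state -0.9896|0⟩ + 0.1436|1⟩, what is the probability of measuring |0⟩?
0.9793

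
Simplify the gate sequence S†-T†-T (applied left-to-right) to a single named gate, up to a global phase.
S†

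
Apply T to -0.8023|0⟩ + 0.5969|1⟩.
-0.8023|0⟩ + (0.4221 + 0.4221i)|1⟩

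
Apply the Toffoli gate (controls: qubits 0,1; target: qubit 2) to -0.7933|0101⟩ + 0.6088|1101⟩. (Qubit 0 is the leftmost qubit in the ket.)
-0.7933|0101⟩ + 0.6088|1111⟩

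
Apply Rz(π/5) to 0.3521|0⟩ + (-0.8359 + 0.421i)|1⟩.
(0.3349 - 0.1088i)|0⟩ + (-0.9251 + 0.1421i)|1⟩

Rz(π/5) = [[e^(−iθ/2), 0], [0, e^(iθ/2)]] with e^(±iθ/2) = cos(θ/2) ± i·sin(θ/2); θ = π/5, cos(θ/2) ≈ 0.951057, sin(θ/2) ≈ 0.309017.
With a = amp(|0⟩) = 0.3521 and b = amp(|1⟩) = (-0.8359 + 0.421i):
new amp(|0⟩) = (0.951057 - 0.309017i)·a = (0.3349 - 0.1088i)
new amp(|1⟩) = (0.951057 + 0.309017i)·b = (-0.9251 + 0.1421i)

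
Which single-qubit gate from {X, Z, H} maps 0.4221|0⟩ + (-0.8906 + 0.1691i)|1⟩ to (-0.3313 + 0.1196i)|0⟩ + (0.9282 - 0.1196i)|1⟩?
H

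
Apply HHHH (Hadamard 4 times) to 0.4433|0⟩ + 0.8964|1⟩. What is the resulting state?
0.4433|0⟩ + 0.8964|1⟩

H² = I, so an even number of Hadamards cancels: H^4 = I and the state is unchanged.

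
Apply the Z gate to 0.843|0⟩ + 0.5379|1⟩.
0.843|0⟩ - 0.5379|1⟩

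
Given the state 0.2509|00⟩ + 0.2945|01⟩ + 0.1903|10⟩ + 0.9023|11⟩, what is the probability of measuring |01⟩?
0.08673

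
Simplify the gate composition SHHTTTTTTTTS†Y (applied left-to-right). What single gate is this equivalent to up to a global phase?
Y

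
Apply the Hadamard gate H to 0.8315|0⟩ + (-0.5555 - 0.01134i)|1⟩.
(0.1952 - 0.008019i)|0⟩ + (0.9808 + 0.008019i)|1⟩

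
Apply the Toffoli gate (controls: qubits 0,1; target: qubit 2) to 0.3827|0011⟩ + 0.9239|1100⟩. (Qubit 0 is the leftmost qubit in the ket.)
0.3827|0011⟩ + 0.9239|1110⟩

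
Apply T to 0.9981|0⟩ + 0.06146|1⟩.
0.9981|0⟩ + (0.04346 + 0.04346i)|1⟩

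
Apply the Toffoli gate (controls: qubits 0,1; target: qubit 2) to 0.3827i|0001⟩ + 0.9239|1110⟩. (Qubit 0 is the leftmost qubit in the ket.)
0.3827i|0001⟩ + 0.9239|1100⟩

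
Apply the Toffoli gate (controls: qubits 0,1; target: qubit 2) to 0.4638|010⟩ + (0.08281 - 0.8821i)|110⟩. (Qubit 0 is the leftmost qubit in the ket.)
0.4638|010⟩ + (0.08281 - 0.8821i)|111⟩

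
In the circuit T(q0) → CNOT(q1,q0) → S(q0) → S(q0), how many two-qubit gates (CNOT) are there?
1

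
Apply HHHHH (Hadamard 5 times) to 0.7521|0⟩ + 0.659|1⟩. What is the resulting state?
0.9978|0⟩ + 0.06583|1⟩

H² = I, so H^5 = H: a single Hadamard. With (a, b) = (0.7521, 0.659), H gives ((a + b)/√2, (a − b)/√2) = (0.9978, 0.06583).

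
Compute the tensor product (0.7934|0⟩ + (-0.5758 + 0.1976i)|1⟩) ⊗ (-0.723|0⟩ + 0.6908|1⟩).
-0.5736|00⟩ + 0.5481|01⟩ + (0.4163 - 0.1429i)|10⟩ + (-0.3978 + 0.1365i)|11⟩

amp(|b₁b₂…⟩) = product of the factor amplitudes for bits b₁, b₂, …; only kets whose every factor amplitude is nonzero survive.
|00⟩: (0.7934)(-0.723) = -0.5736
|01⟩: (0.7934)(0.6908) = 0.5481
|10⟩: (-0.5758 + 0.1976i)(-0.723) = (0.4163 - 0.1429i)
|11⟩: (-0.5758 + 0.1976i)(0.6908) = (-0.3978 + 0.1365i)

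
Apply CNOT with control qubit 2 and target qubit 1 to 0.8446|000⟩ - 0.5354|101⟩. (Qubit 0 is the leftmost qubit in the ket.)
0.8446|000⟩ - 0.5354|111⟩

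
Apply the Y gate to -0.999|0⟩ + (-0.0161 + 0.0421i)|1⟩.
(0.0421 + 0.0161i)|0⟩ - 0.999i|1⟩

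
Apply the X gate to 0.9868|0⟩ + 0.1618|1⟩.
0.1618|0⟩ + 0.9868|1⟩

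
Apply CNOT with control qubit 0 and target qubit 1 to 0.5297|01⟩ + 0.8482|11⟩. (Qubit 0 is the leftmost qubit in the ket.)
0.5297|01⟩ + 0.8482|10⟩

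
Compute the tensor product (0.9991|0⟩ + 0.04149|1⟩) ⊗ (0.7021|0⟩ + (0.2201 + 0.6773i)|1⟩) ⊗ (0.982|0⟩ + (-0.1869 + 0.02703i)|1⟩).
0.6888|000⟩ + (-0.1311 + 0.01896i)|001⟩ + (0.2159 + 0.6645i)|010⟩ + (-0.05939 - 0.1205i)|011⟩ + 0.02861|100⟩ + (-0.005444 + 0.0007874i)|101⟩ + (0.008968 + 0.0276i)|110⟩ + (-0.002466 - 0.005005i)|111⟩

amp(|b₁b₂…⟩) = product of the factor amplitudes for bits b₁, b₂, …; only kets whose every factor amplitude is nonzero survive.
|000⟩: (0.9991)(0.7021)(0.982) = 0.6888
|001⟩: (0.9991)(0.7021)(-0.1869 + 0.02703i) = (-0.1311 + 0.01896i)
|010⟩: (0.9991)(0.2201 + 0.6773i)(0.982) = (0.2159 + 0.6645i)
|011⟩: (0.9991)(0.2201 + 0.6773i)(-0.1869 + 0.02703i) = (-0.05939 - 0.1205i)
|100⟩: (0.04149)(0.7021)(0.982) = 0.02861
|101⟩: (0.04149)(0.7021)(-0.1869 + 0.02703i) = (-0.005444 + 0.0007874i)
|110⟩: (0.04149)(0.2201 + 0.6773i)(0.982) = (0.008968 + 0.0276i)
|111⟩: (0.04149)(0.2201 + 0.6773i)(-0.1869 + 0.02703i) = (-0.002466 - 0.005005i)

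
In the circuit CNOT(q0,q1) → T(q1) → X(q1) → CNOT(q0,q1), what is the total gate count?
4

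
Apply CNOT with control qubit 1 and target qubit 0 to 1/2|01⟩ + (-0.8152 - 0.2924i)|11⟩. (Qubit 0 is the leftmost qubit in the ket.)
(-0.8152 - 0.2924i)|01⟩ + 1/2|11⟩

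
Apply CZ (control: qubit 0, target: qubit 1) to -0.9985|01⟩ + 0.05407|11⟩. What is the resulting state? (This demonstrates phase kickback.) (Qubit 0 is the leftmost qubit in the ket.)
-0.9985|01⟩ - 0.05407|11⟩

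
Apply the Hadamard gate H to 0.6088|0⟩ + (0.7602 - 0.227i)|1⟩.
(0.968 - 0.1605i)|0⟩ + (-0.1071 + 0.1605i)|1⟩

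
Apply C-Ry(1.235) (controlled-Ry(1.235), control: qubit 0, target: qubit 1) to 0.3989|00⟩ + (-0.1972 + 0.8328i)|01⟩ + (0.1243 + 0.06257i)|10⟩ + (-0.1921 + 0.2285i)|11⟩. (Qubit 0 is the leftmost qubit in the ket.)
0.3989|00⟩ + (-0.1972 + 0.8328i)|01⟩ + (0.2126 - 0.08129i)|10⟩ + (-0.08466 + 0.2225i)|11⟩

C-Ry(1.235) leaves the control-|0⟩ kets |00⟩, |01⟩ unchanged and applies Ry(1.235) to qubit 1 on the control-|1⟩ pair (|10⟩, |11⟩).
Ry(1.235) = [[cos(θ/2), −sin(θ/2)], [sin(θ/2), cos(θ/2)]]; θ = 1.235, cos(θ/2) ≈ 0.815328, sin(θ/2) ≈ 0.578999.
With a = amp(|10⟩) = (0.1243 + 0.06257i) and b = amp(|11⟩) = (-0.1921 + 0.2285i):
new amp(|10⟩) = (0.815328)·a + (-0.578999)·b = (0.2126 - 0.08129i)
new amp(|11⟩) = (0.578999)·a + (0.815328)·b = (-0.08466 + 0.2225i)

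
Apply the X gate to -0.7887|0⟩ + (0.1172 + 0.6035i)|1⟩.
(0.1172 + 0.6035i)|0⟩ - 0.7887|1⟩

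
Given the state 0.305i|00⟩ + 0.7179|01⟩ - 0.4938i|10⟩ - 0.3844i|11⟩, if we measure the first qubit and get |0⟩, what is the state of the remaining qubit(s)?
0.391i|0⟩ + 0.9204|1⟩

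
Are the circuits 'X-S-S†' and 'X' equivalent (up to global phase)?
Yes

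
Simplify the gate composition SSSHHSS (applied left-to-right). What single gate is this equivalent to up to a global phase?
S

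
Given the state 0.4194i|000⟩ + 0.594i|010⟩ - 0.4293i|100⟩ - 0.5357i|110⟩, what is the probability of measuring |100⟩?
0.1843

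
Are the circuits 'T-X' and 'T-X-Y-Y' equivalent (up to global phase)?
Yes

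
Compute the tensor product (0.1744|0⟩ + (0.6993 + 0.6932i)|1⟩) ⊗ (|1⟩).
0.1744|01⟩ + (0.6993 + 0.6932i)|11⟩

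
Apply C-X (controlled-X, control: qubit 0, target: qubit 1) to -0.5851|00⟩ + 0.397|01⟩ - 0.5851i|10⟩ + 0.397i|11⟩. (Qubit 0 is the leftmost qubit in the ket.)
-0.5851|00⟩ + 0.397|01⟩ + 0.397i|10⟩ - 0.5851i|11⟩

C-X leaves the control-|0⟩ kets |00⟩, |01⟩ unchanged and applies X to qubit 1 on the control-|1⟩ pair (|10⟩, |11⟩).
X = [[0, 1], [1, 0]].
With a = amp(|10⟩) = -0.5851i and b = amp(|11⟩) = 0.397i:
new amp(|10⟩) = (1)·b = 0.397i
new amp(|11⟩) = (1)·a = -0.5851i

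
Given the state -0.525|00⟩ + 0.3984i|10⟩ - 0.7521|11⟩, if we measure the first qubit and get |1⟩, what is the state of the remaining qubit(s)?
0.4681i|0⟩ - 0.8837|1⟩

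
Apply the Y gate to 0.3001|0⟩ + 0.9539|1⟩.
-0.9539i|0⟩ + 0.3001i|1⟩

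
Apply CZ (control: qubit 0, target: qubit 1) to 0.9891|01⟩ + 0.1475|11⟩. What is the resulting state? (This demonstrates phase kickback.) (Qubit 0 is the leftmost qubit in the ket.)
0.9891|01⟩ - 0.1475|11⟩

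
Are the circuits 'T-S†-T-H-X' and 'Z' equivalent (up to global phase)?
No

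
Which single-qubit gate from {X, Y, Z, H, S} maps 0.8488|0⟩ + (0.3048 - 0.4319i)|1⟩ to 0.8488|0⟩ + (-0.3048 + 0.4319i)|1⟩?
Z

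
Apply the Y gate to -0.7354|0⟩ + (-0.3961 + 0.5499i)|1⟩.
(0.5499 + 0.3961i)|0⟩ - 0.7354i|1⟩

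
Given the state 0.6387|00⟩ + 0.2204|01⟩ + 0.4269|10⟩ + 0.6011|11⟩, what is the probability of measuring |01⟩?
0.04858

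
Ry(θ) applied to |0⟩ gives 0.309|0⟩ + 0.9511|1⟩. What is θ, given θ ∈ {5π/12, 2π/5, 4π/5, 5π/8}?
4π/5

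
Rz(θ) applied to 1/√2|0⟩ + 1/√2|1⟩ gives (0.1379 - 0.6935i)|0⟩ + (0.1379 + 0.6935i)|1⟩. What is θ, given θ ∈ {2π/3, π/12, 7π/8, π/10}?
7π/8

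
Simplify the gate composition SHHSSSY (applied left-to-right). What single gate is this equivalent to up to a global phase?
Y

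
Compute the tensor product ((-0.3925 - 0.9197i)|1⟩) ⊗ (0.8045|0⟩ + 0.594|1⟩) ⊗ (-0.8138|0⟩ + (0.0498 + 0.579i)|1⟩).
(0.257 + 0.6021i)|100⟩ + (0.4127 - 0.2197i)|101⟩ + (0.1897 + 0.4446i)|110⟩ + (0.3047 - 0.1622i)|111⟩

amp(|b₁b₂…⟩) = product of the factor amplitudes for bits b₁, b₂, …; only kets whose every factor amplitude is nonzero survive.
|100⟩: (-0.3925 - 0.9197i)(0.8045)(-0.8138) = (0.257 + 0.6021i)
|101⟩: (-0.3925 - 0.9197i)(0.8045)(0.0498 + 0.579i) = (0.4127 - 0.2197i)
|110⟩: (-0.3925 - 0.9197i)(0.594)(-0.8138) = (0.1897 + 0.4446i)
|111⟩: (-0.3925 - 0.9197i)(0.594)(0.0498 + 0.579i) = (0.3047 - 0.1622i)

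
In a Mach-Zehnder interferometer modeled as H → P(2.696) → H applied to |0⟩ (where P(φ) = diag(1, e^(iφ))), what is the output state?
(0.04882 + 0.2155i)|0⟩ + (0.9512 - 0.2155i)|1⟩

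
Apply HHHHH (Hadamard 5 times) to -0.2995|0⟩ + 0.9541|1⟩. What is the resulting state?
0.4629|0⟩ - 0.8864|1⟩

H² = I, so H^5 = H: a single Hadamard. With (a, b) = (-0.2995, 0.9541), H gives ((a + b)/√2, (a − b)/√2) = (0.4629, -0.8864).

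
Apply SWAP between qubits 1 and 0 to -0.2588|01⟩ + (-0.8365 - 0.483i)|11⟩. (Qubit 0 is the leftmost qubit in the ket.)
-0.2588|10⟩ + (-0.8365 - 0.483i)|11⟩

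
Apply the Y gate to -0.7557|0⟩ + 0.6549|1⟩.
-0.6549i|0⟩ - 0.7557i|1⟩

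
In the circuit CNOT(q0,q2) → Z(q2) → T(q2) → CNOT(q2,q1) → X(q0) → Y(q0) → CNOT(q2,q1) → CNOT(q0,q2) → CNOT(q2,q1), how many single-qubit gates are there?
4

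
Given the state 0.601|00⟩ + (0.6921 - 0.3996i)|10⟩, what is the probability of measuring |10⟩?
0.6387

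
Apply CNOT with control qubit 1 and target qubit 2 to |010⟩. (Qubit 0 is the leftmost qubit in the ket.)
|011⟩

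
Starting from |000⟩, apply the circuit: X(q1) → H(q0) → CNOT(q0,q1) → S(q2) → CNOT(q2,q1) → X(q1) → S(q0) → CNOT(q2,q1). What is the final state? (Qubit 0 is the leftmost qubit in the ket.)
1/√2|000⟩ + (1/√2)i|110⟩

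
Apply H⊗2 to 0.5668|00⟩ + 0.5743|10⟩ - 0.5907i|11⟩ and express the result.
(0.5706 - 0.2954i)|00⟩ + (0.5706 + 0.2954i)|01⟩ + (-0.00375 + 0.2954i)|10⟩ + (-0.00375 - 0.2954i)|11⟩

H⊗2 gives amp(|y⟩) = (1/2) Σ_x (−1)^(x·y) amp(|x⟩), where x·y is the number of positions in which both x and y have a 1.
|00⟩: (0.5668 + 0.5743 - 0.5907i)/2 = (0.5706 - 0.2954i)
|01⟩: (0.5668 + 0.5743 + 0.5907i)/2 = (0.5706 + 0.2954i)
|10⟩: (0.5668 - 0.5743 + 0.5907i)/2 = (-0.00375 + 0.2954i)
|11⟩: (0.5668 - 0.5743 - 0.5907i)/2 = (-0.00375 - 0.2954i)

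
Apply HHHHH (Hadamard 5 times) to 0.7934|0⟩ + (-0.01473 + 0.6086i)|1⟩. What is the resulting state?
(0.5506 + 0.4303i)|0⟩ + (0.5714 - 0.4303i)|1⟩

H² = I, so H^5 = H: a single Hadamard. With (a, b) = (0.7934, (-0.01473 + 0.6086i)), H gives ((a + b)/√2, (a − b)/√2) = ((0.5506 + 0.4303i), (0.5714 - 0.4303i)).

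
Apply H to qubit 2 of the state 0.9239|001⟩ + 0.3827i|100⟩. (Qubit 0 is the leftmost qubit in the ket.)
0.6533|000⟩ - 0.6533|001⟩ + 0.2706i|100⟩ + 0.2706i|101⟩

H on qubit 2 mixes each pair of kets that differ only in qubit 2: amplitudes (a, b) of (|…0…⟩, |…1…⟩) become ((a + b)/√2, (a − b)/√2). Kets absent from the input have amplitude 0.
(|000⟩, |001⟩): (a, b) = (0, 0.9239) → (0.6533, -0.6533)
(|100⟩, |101⟩): (a, b) = (0.3827i, 0) → (0.2706i, 0.2706i)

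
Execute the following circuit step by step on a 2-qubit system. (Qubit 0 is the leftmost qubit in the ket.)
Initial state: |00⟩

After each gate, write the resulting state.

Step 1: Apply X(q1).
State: |01⟩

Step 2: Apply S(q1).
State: i|01⟩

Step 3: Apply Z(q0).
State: i|01⟩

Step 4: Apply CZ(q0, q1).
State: i|01⟩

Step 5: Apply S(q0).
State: i|01⟩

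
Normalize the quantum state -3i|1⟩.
-i|1⟩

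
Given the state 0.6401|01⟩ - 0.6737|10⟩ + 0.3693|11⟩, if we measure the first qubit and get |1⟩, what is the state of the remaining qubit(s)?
-0.8769|0⟩ + 0.4807|1⟩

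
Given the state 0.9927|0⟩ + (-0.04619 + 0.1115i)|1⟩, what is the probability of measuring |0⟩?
0.9855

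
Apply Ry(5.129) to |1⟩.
-0.5456|0⟩ - 0.8381|1⟩

Ry(5.129) = [[cos(θ/2), −sin(θ/2)], [sin(θ/2), cos(θ/2)]]; θ = 5.129, cos(θ/2) ≈ -0.838052, sin(θ/2) ≈ 0.54559.
With a = amp(|0⟩) = 0 and b = amp(|1⟩) = 1:
new amp(|0⟩) = (-0.838052)·a + (-0.54559)·b = -0.5456
new amp(|1⟩) = (0.54559)·a + (-0.838052)·b = -0.8381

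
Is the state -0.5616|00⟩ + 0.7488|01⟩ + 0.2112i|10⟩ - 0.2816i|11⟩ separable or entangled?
Separable

Writing the state as a|00⟩ + b|01⟩ + c|10⟩ + d|11⟩, it is a product state iff ad − bc = 0.
Here (a, b, c, d) = (-0.5616, 0.7488, 0.2112i, -0.2816i): ad − bc = (-0.5616)(-0.2816i) − (0.7488)(0.2112i) = 0, so the state is separable.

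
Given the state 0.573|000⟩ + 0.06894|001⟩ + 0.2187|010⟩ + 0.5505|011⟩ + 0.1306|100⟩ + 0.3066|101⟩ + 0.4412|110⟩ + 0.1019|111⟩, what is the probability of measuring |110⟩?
0.1947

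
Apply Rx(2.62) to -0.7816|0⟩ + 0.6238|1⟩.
(-0.2015 - 0.6027i)|0⟩ + (0.1608 + 0.7552i)|1⟩

Rx(2.62) = [[cos(θ/2), −i·sin(θ/2)], [−i·sin(θ/2), cos(θ/2)]]; θ = 2.62, cos(θ/2) ≈ 0.25785, sin(θ/2) ≈ 0.966185.
With a = amp(|0⟩) = -0.7816 and b = amp(|1⟩) = 0.6238:
new amp(|0⟩) = (0.25785)·a + (-0.966185i)·b = (-0.2015 - 0.6027i)
new amp(|1⟩) = (-0.966185i)·a + (0.25785)·b = (0.1608 + 0.7552i)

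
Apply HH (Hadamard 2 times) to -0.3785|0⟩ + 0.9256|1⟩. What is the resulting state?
-0.3785|0⟩ + 0.9256|1⟩

H² = I, so an even number of Hadamards cancels: H^2 = I and the state is unchanged.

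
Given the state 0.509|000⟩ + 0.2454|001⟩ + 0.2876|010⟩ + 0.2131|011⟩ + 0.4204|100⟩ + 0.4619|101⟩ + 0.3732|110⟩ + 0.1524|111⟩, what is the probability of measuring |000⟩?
0.2591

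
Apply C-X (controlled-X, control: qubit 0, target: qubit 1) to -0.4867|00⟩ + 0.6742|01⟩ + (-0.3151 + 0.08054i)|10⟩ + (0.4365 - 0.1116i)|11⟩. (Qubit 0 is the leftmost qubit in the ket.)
-0.4867|00⟩ + 0.6742|01⟩ + (0.4365 - 0.1116i)|10⟩ + (-0.3151 + 0.08054i)|11⟩

C-X leaves the control-|0⟩ kets |00⟩, |01⟩ unchanged and applies X to qubit 1 on the control-|1⟩ pair (|10⟩, |11⟩).
X = [[0, 1], [1, 0]].
With a = amp(|10⟩) = (-0.3151 + 0.08054i) and b = amp(|11⟩) = (0.4365 - 0.1116i):
new amp(|10⟩) = (1)·b = (0.4365 - 0.1116i)
new amp(|11⟩) = (1)·a = (-0.3151 + 0.08054i)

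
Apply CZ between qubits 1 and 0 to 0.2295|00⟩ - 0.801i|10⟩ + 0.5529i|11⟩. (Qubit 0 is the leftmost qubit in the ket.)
0.2295|00⟩ - 0.801i|10⟩ - 0.5529i|11⟩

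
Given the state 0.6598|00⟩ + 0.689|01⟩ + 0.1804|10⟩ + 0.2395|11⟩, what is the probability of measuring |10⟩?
0.03254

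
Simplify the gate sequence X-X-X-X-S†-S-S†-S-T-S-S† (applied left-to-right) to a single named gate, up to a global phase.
T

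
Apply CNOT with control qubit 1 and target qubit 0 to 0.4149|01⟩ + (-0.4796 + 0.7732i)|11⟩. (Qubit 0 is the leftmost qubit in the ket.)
(-0.4796 + 0.7732i)|01⟩ + 0.4149|11⟩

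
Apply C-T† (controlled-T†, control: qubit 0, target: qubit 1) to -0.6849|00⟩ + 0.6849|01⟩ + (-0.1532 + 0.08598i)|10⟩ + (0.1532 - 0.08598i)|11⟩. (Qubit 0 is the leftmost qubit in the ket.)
-0.6849|00⟩ + 0.6849|01⟩ + (-0.1532 + 0.08598i)|10⟩ + (0.04753 - 0.1691i)|11⟩

C-T† leaves the control-|0⟩ kets |00⟩, |01⟩ unchanged and applies T† to qubit 1 on the control-|1⟩ pair (|10⟩, |11⟩).
T† = [[1, 0], [0, (1/√2 - (1/√2)i)]].
With a = amp(|10⟩) = (-0.1532 + 0.08598i) and b = amp(|11⟩) = (0.1532 - 0.08598i):
new amp(|10⟩) = (1)·a = (-0.1532 + 0.08598i)
new amp(|11⟩) = (1/√2 - (1/√2)i)·b = (0.04753 - 0.1691i)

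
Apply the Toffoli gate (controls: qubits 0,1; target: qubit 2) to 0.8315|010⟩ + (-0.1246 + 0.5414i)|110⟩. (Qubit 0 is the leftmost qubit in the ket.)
0.8315|010⟩ + (-0.1246 + 0.5414i)|111⟩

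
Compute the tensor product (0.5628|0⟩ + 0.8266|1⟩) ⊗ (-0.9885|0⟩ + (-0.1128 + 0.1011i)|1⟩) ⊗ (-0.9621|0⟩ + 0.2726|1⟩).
0.5352|000⟩ - 0.1517|001⟩ + (0.06108 - 0.05474i)|010⟩ + (-0.01731 + 0.01551i)|011⟩ + 0.7861|100⟩ - 0.2227|101⟩ + (0.08971 - 0.0804i)|110⟩ + (-0.02542 + 0.02278i)|111⟩

amp(|b₁b₂…⟩) = product of the factor amplitudes for bits b₁, b₂, …; only kets whose every factor amplitude is nonzero survive.
|000⟩: (0.5628)(-0.9885)(-0.9621) = 0.5352
|001⟩: (0.5628)(-0.9885)(0.2726) = -0.1517
|010⟩: (0.5628)(-0.1128 + 0.1011i)(-0.9621) = (0.06108 - 0.05474i)
|011⟩: (0.5628)(-0.1128 + 0.1011i)(0.2726) = (-0.01731 + 0.01551i)
|100⟩: (0.8266)(-0.9885)(-0.9621) = 0.7861
|101⟩: (0.8266)(-0.9885)(0.2726) = -0.2227
|110⟩: (0.8266)(-0.1128 + 0.1011i)(-0.9621) = (0.08971 - 0.0804i)
|111⟩: (0.8266)(-0.1128 + 0.1011i)(0.2726) = (-0.02542 + 0.02278i)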